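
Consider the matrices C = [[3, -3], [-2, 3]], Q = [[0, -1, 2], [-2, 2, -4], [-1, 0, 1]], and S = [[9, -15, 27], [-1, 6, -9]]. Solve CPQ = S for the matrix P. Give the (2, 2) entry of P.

Isolating P: multiply by C⁻¹ from the left and Q⁻¹ from the right, so P = C⁻¹SQ⁻¹.
det C = 3; the adjugate gives C⁻¹ = [[1, 1], [2/3, 1]].
Q has determinant -2; Q⁻¹ = [[-1, -1/2, 0], [-3, -1, 2], [-1, -1/2, 1]].
C⁻¹S = [[8, -9, 18], [5, -4, 9]].
P = (C⁻¹S)Q⁻¹ = [[1, -4, 0], [-2, -3, 1]].

-3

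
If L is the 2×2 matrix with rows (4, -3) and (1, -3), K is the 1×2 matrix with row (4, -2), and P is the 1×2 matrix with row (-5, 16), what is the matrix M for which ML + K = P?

ML = P − K = [[-9, 18]].
L is on the right of M, so right-multiply by L⁻¹: M = (P − K)L⁻¹.
det L = -9; the adjugate gives L⁻¹ = [[1/3, -1/3], [1/9, -4/9]].
M = (P − K)L⁻¹ = [[-1, -5]].

M = [[-1, -5]]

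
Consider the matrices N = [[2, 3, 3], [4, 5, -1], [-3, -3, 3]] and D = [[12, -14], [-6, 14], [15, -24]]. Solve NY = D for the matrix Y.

Y = [[-3, 2], [2, 0], [4, -6]]

Since N multiplies Y on the left, Y = N⁻¹D.
det N = 6; the adjugate gives N⁻¹ = [[2, -3, -3], [-3/2, 5/2, 7/3], [1/2, -1/2, -1/3]].
Y = N⁻¹D = [[2, -3, -3], [-3/2, 5/2, 7/3], [1/2, -1/2, -1/3]] · [[12, -14], [-6, 14], [15, -24]] = [[-3, 2], [2, 0], [4, -6]].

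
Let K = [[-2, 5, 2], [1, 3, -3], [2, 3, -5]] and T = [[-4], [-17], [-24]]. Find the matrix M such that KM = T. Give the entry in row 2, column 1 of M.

-2

Since K multiplies M on the left, M = K⁻¹T.
K has determinant 1; K⁻¹ = [[-6, 31, -21], [-1, 6, -4], [-3, 16, -11]].
M = K⁻¹T = [[-6, 31, -21], [-1, 6, -4], [-3, 16, -11]] · [[-4], [-17], [-24]] = [[1], [-2], [4]].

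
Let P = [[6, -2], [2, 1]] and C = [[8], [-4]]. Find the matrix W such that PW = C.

Left-multiplying both sides by P⁻¹ gives W = P⁻¹C.
det P = 10, so P⁻¹ = [[1/10, 1/5], [-1/5, 3/5]].
W = P⁻¹C = [[1/10, 1/5], [-1/5, 3/5]] · [[8], [-4]] = [[0], [-4]].

W = [[0], [-4]]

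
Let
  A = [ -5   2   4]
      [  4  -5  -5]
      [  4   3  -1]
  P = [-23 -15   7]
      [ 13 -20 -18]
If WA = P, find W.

W = [[-1, -1, -6], [-1, 3, -1]]

A is on the right of W, so right-multiply by A⁻¹: W = PA⁻¹.
A has determinant -4; A⁻¹ = [[-5, -7/2, -5/2], [4, 11/4, 9/4], [-8, -23/4, -17/4]].
W = PA⁻¹ = [[-23, -15, 7], [13, -20, -18]] · [[-5, -7/2, -5/2], [4, 11/4, 9/4], [-8, -23/4, -17/4]] = [[-1, -1, -6], [-1, 3, -1]].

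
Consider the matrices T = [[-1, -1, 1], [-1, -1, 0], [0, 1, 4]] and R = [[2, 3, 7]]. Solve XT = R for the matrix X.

T is on the right of X, so right-multiply by T⁻¹: X = RT⁻¹.
T has determinant -1; T⁻¹ = [[4, -5, -1], [-4, 4, 1], [1, -1, 0]].
X = RT⁻¹ = [[2, 3, 7]] · [[4, -5, -1], [-4, 4, 1], [1, -1, 0]] = [[3, -5, 1]].

X = [[3, -5, 1]]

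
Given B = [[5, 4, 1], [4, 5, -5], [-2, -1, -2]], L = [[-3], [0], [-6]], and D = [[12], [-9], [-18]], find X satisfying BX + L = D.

BX = D − L = [[15], [-9], [-12]].
Since B multiplies X on the left, X = B⁻¹(D − L).
B has determinant 3; B⁻¹ = [[-5, 7/3, -25/3], [6, -8/3, 29/3], [2, -1, 3]].
X = B⁻¹(D − L) = [[4], [-2], [3]].

X = [[4], [-2], [3]]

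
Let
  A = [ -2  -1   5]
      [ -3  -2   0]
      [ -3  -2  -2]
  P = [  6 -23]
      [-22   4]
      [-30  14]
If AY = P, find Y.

Y = [[6, 0], [2, -2], [4, -5]]

A is on the left of Y, so left-multiply by A⁻¹: Y = A⁻¹P.
A has determinant -2; A⁻¹ = [[-2, 6, -5], [3, -19/2, 15/2], [0, 1/2, -1/2]].
Y = A⁻¹P = [[-2, 6, -5], [3, -19/2, 15/2], [0, 1/2, -1/2]] · [[6, -23], [-22, 4], [-30, 14]] = [[6, 0], [2, -2], [4, -5]].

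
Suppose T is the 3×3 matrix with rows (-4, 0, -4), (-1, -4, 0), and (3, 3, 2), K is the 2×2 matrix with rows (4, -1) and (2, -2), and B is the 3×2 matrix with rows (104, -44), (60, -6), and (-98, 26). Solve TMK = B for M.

M = T⁻¹BK⁻¹ (apply T⁻¹ on the left and K⁻¹ on the right).
T has determinant -4; T⁻¹ = [[2, 3, 4], [-1/2, -1, -1], [-9/4, -3, -4]].
det K = -6; the adjugate gives K⁻¹ = [[1/3, -1/6], [1/3, -2/3]].
T⁻¹B = [[-4, -2], [-14, 2], [-22, 13]].
M = (T⁻¹B)K⁻¹ = [[-2, 2], [-4, 1], [-3, -5]].

M = [[-2, 2], [-4, 1], [-3, -5]]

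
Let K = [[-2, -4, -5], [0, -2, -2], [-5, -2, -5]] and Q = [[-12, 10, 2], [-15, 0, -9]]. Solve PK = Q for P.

K is on the right of P, so right-multiply by K⁻¹: P = QK⁻¹.
det K = -2; the adjugate gives K⁻¹ = [[-3, 5, 1], [-5, 15/2, 2], [5, -8, -2]].
P = QK⁻¹ = [[-12, 10, 2], [-15, 0, -9]] · [[-3, 5, 1], [-5, 15/2, 2], [5, -8, -2]] = [[-4, -1, 4], [0, -3, 3]].

P = [[-4, -1, 4], [0, -3, 3]]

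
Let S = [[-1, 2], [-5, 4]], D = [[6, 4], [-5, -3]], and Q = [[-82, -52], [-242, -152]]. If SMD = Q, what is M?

M = S⁻¹QD⁻¹ (apply S⁻¹ on the left and D⁻¹ on the right).
det S = 6, so S⁻¹ = [[2/3, -1/3], [5/6, -1/6]].
det D = 2; the adjugate gives D⁻¹ = [[-3/2, -2], [5/2, 3]].
S⁻¹Q = [[26, 16], [-28, -18]].
M = (S⁻¹Q)D⁻¹ = [[1, -4], [-3, 2]].

M = [[1, -4], [-3, 2]]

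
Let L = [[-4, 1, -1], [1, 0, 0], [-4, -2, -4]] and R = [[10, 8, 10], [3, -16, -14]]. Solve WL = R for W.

W = [[2, 6, -3], [-6, -1, 5]]

L is on the right of W, so right-multiply by L⁻¹: W = RL⁻¹.
L has determinant 6; L⁻¹ = [[0, 1, 0], [2/3, 2, -1/6], [-1/3, -2, -1/6]].
W = RL⁻¹ = [[10, 8, 10], [3, -16, -14]] · [[0, 1, 0], [2/3, 2, -1/6], [-1/3, -2, -1/6]] = [[2, 6, -3], [-6, -1, 5]].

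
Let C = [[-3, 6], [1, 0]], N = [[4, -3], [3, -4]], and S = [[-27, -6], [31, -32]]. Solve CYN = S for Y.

Left-multiply by C⁻¹ and right-multiply by N⁻¹: Y = C⁻¹SN⁻¹.
det C = -6, so C⁻¹ = [[0, 1], [1/6, 1/2]].
det N = -7; the adjugate gives N⁻¹ = [[4/7, -3/7], [3/7, -4/7]].
C⁻¹S = [[31, -32], [11, -17]].
Y = (C⁻¹S)N⁻¹ = [[4, 5], [-1, 5]].

Y = [[4, 5], [-1, 5]]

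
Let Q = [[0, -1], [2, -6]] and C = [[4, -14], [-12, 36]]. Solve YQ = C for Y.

Y = [[2, 2], [0, -6]]

Q is on the right of Y, so right-multiply by Q⁻¹: Y = CQ⁻¹.
Q has determinant 2; Q⁻¹ = [[-3, 1/2], [-1, 0]].
Y = CQ⁻¹ = [[4, -14], [-12, 36]] · [[-3, 1/2], [-1, 0]] = [[2, 2], [0, -6]].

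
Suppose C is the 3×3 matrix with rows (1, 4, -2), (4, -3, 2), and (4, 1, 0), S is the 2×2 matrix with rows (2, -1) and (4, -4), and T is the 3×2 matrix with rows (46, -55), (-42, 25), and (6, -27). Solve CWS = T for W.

W = C⁻¹TS⁻¹ (apply C⁻¹ on the left and S⁻¹ on the right).
det C = -2; the adjugate gives C⁻¹ = [[1, 1, -1], [-4, -4, 5], [-8, -15/2, 19/2]].
det S = -4; the adjugate gives S⁻¹ = [[1, -1/4], [1, -1/2]].
C⁻¹T = [[-2, -3], [14, -15], [4, -4]].
W = (C⁻¹T)S⁻¹ = [[-5, 2], [-1, 4], [0, 1]].

W = [[-5, 2], [-1, 4], [0, 1]]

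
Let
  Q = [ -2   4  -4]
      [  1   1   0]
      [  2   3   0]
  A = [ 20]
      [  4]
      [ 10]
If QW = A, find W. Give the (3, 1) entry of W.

Since Q multiplies W on the left, W = Q⁻¹A.
det Q = -4; the adjugate gives Q⁻¹ = [[0, 3, -1], [0, -2, 1], [-1/4, -7/2, 3/2]].
W = Q⁻¹A = [[0, 3, -1], [0, -2, 1], [-1/4, -7/2, 3/2]] · [[20], [4], [10]] = [[2], [2], [-4]].

-4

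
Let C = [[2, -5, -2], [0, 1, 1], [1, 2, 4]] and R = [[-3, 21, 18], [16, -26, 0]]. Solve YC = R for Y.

Y = [[-3, 0, 3], [6, -4, 4]]

C is on the right of Y, so right-multiply by C⁻¹: Y = RC⁻¹.
C has determinant 1; C⁻¹ = [[2, 16, -3], [1, 10, -2], [-1, -9, 2]].
Y = RC⁻¹ = [[-3, 21, 18], [16, -26, 0]] · [[2, 16, -3], [1, 10, -2], [-1, -9, 2]] = [[-3, 0, 3], [6, -4, 4]].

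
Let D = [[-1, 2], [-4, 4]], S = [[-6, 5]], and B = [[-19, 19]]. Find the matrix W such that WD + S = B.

W = [[1, 3]]

WD = B − S = [[-13, 14]].
D is on the right of W, so right-multiply by D⁻¹: W = (B − S)D⁻¹.
det D = 4; the adjugate gives D⁻¹ = [[1, -1/2], [1, -1/4]].
W = (B − S)D⁻¹ = [[1, 3]].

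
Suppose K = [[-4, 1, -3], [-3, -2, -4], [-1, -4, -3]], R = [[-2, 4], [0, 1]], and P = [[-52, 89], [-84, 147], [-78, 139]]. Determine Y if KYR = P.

Y = [[-4, 1], [-5, 1], [-5, 4]]

Y = K⁻¹PR⁻¹ (apply K⁻¹ on the left and R⁻¹ on the right).
det K = 5; the adjugate gives K⁻¹ = [[-2, 3, -2], [-1, 9/5, -7/5], [2, -17/5, 11/5]].
R has determinant -2; R⁻¹ = [[-1/2, 2], [0, 1]].
K⁻¹P = [[8, -15], [10, -19], [10, -16]].
Y = (K⁻¹P)R⁻¹ = [[-4, 1], [-5, 1], [-5, 4]].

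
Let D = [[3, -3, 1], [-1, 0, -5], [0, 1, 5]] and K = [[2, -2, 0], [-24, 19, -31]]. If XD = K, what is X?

D is on the right of X, so right-multiply by D⁻¹: X = KD⁻¹.
det D = -1, so D⁻¹ = [[-5, -16, -15], [-5, -15, -14], [1, 3, 3]].
X = KD⁻¹ = [[2, -2, 0], [-24, 19, -31]] · [[-5, -16, -15], [-5, -15, -14], [1, 3, 3]] = [[0, -2, -2], [-6, 6, 1]].

X = [[0, -2, -2], [-6, 6, 1]]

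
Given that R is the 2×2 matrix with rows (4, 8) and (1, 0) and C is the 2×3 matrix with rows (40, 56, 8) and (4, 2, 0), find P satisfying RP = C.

P = [[4, 2, 0], [3, 6, 1]]

Since R multiplies P on the left, P = R⁻¹C.
R has determinant -8; R⁻¹ = [[0, 1], [1/8, -1/2]].
P = R⁻¹C = [[0, 1], [1/8, -1/2]] · [[40, 56, 8], [4, 2, 0]] = [[4, 2, 0], [3, 6, 1]].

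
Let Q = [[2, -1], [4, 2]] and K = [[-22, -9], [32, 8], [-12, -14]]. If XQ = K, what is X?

Since Q sits to the right of X, X = KQ⁻¹.
det Q = 8, so Q⁻¹ = [[1/4, 1/8], [-1/2, 1/4]].
X = KQ⁻¹ = [[-22, -9], [32, 8], [-12, -14]] · [[1/4, 1/8], [-1/2, 1/4]] = [[-1, -5], [4, 6], [4, -5]].

X = [[-1, -5], [4, 6], [4, -5]]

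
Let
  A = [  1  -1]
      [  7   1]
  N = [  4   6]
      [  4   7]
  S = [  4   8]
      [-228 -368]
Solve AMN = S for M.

M = [[-4, -3], [-3, -5]]

M = A⁻¹SN⁻¹ (apply A⁻¹ on the left and N⁻¹ on the right).
det A = 8, so A⁻¹ = [[1/8, 1/8], [-7/8, 1/8]].
N has determinant 4; N⁻¹ = [[7/4, -3/2], [-1, 1]].
A⁻¹S = [[-28, -45], [-32, -53]].
M = (A⁻¹S)N⁻¹ = [[-4, -3], [-3, -5]].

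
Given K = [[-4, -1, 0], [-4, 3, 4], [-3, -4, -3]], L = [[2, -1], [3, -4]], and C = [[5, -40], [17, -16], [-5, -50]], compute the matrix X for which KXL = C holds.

X = [[4, -3], [4, -3], [2, 0]]

Isolating X: multiply by K⁻¹ from the left and L⁻¹ from the right, so X = K⁻¹CL⁻¹.
det K = -4, so K⁻¹ = [[-7/4, 3/4, 1], [6, -3, -4], [-25/4, 13/4, 4]].
L has determinant -5; L⁻¹ = [[4/5, -1/5], [3/5, -2/5]].
K⁻¹C = [[-1, 8], [-1, 8], [4, -2]].
X = (K⁻¹C)L⁻¹ = [[4, -3], [4, -3], [2, 0]].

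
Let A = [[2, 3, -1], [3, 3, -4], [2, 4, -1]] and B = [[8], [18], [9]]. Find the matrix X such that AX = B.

X = [[1], [1], [-3]]

A is on the left of X, so left-multiply by A⁻¹: X = A⁻¹B.
A has determinant 5; A⁻¹ = [[13/5, -1/5, -9/5], [-1, 0, 1], [6/5, -2/5, -3/5]].
X = A⁻¹B = [[13/5, -1/5, -9/5], [-1, 0, 1], [6/5, -2/5, -3/5]] · [[8], [18], [9]] = [[1], [1], [-3]].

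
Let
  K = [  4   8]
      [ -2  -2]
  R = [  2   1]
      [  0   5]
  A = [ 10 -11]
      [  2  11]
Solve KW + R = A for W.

KW = A − R = [[8, -12], [2, 6]].
K is on the left of W, so left-multiply by K⁻¹: W = K⁻¹(A − R).
K has determinant 8; K⁻¹ = [[-1/4, -1], [1/4, 1/2]].
W = K⁻¹(A − R) = [[-4, -3], [3, 0]].

W = [[-4, -3], [3, 0]]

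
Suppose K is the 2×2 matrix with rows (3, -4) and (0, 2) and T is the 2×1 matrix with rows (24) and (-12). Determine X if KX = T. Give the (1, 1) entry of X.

K is on the left of X, so left-multiply by K⁻¹: X = K⁻¹T.
det K = 6; the adjugate gives K⁻¹ = [[1/3, 2/3], [0, 1/2]].
X = K⁻¹T = [[1/3, 2/3], [0, 1/2]] · [[24], [-12]] = [[0], [-6]].

0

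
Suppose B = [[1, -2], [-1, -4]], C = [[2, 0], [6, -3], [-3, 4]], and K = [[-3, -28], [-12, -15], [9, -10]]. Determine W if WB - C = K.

WB = K + C = [[-1, -28], [-6, -18], [6, -6]].
Since B sits to the right of W, W = (K + C)B⁻¹.
det B = -6; the adjugate gives B⁻¹ = [[2/3, -1/3], [-1/6, -1/6]].
W = (K + C)B⁻¹ = [[4, 5], [-1, 5], [5, -1]].

W = [[4, 5], [-1, 5], [5, -1]]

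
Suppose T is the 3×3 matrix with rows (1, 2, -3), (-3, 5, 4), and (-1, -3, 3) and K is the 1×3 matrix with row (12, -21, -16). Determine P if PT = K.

T is on the right of P, so right-multiply by T⁻¹: P = KT⁻¹.
det T = -5, so T⁻¹ = [[-27/5, -3/5, -23/5], [-1, 0, -1], [-14/5, -1/5, -11/5]].
P = KT⁻¹ = [[12, -21, -16]] · [[-27/5, -3/5, -23/5], [-1, 0, -1], [-14/5, -1/5, -11/5]] = [[1, -4, 1]].

P = [[1, -4, 1]]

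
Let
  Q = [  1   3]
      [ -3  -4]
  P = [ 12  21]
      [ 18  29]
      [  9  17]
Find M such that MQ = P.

Right-multiplying both sides by Q⁻¹ gives M = PQ⁻¹.
det Q = 5, so Q⁻¹ = [[-4/5, -3/5], [3/5, 1/5]].
M = PQ⁻¹ = [[12, 21], [18, 29], [9, 17]] · [[-4/5, -3/5], [3/5, 1/5]] = [[3, -3], [3, -5], [3, -2]].

M = [[3, -3], [3, -5], [3, -2]]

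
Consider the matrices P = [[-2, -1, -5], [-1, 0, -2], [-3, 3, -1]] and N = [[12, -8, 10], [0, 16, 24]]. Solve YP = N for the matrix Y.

Y = [[-1, -1, -3], [-4, -4, 4]]

Since P sits to the right of Y, Y = NP⁻¹.
P has determinant -2; P⁻¹ = [[-3, 8, -1], [-5/2, 13/2, -1/2], [3/2, -9/2, 1/2]].
Y = NP⁻¹ = [[12, -8, 10], [0, 16, 24]] · [[-3, 8, -1], [-5/2, 13/2, -1/2], [3/2, -9/2, 1/2]] = [[-1, -1, -3], [-4, -4, 4]].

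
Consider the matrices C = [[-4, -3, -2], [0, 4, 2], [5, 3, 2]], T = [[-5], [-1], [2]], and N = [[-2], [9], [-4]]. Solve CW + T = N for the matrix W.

W = [[-3], [1], [3]]

CW = N − T = [[3], [10], [-6]].
C is on the left of W, so left-multiply by C⁻¹: W = C⁻¹(N − T).
det C = 2, so C⁻¹ = [[1, 0, 1], [5, 1, 4], [-10, -3/2, -8]].
W = C⁻¹(N − T) = [[-3], [1], [3]].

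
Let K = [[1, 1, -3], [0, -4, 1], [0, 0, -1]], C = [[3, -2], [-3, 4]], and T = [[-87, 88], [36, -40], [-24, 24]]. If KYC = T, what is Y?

Left-multiply by K⁻¹ and right-multiply by C⁻¹: Y = K⁻¹TC⁻¹.
det K = 4; the adjugate gives K⁻¹ = [[1, 1/4, -11/4], [0, -1/4, -1/4], [0, 0, -1]].
det C = 6; the adjugate gives C⁻¹ = [[2/3, 1/3], [1/2, 1/2]].
K⁻¹T = [[-12, 12], [-3, 4], [24, -24]].
Y = (K⁻¹T)C⁻¹ = [[-2, 2], [0, 1], [4, -4]].

Y = [[-2, 2], [0, 1], [4, -4]]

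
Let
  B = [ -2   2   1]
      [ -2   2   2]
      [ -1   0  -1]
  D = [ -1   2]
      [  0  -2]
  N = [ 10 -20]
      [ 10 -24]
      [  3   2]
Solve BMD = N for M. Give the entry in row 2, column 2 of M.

1

Left-multiply by B⁻¹ and right-multiply by D⁻¹: M = B⁻¹ND⁻¹.
det B = -2; the adjugate gives B⁻¹ = [[1, -1, -1], [2, -3/2, -1], [-1, 1, 0]].
det D = 2, so D⁻¹ = [[-1, -1], [0, -1/2]].
B⁻¹N = [[-3, 2], [2, -6], [0, -4]].
M = (B⁻¹N)D⁻¹ = [[3, 2], [-2, 1], [0, 2]].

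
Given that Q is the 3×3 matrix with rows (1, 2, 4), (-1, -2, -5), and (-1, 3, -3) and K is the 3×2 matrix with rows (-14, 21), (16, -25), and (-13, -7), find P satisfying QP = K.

Q is on the left of P, so left-multiply by Q⁻¹: P = Q⁻¹K.
Q has determinant 5; Q⁻¹ = [[21/5, 18/5, -2/5], [2/5, 1/5, 1/5], [-1, -1, 0]].
P = Q⁻¹K = [[21/5, 18/5, -2/5], [2/5, 1/5, 1/5], [-1, -1, 0]] · [[-14, 21], [16, -25], [-13, -7]] = [[4, 1], [-5, 2], [-2, 4]].

P = [[4, 1], [-5, 2], [-2, 4]]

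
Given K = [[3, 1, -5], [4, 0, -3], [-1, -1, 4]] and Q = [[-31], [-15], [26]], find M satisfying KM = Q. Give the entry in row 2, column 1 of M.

-6

K is on the left of M, so left-multiply by K⁻¹: M = K⁻¹Q.
det K = -2, so K⁻¹ = [[3/2, -1/2, 3/2], [13/2, -7/2, 11/2], [2, -1, 2]].
M = K⁻¹Q = [[3/2, -1/2, 3/2], [13/2, -7/2, 11/2], [2, -1, 2]] · [[-31], [-15], [26]] = [[0], [-6], [5]].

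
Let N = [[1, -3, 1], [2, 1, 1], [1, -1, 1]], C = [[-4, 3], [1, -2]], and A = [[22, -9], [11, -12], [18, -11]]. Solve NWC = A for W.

W = [[1, 1], [1, 2], [-5, -1]]

Left-multiply by N⁻¹ and right-multiply by C⁻¹: W = N⁻¹AC⁻¹.
det N = 2; the adjugate gives N⁻¹ = [[1, 1, -2], [-1/2, 0, 1/2], [-3/2, -1, 7/2]].
det C = 5, so C⁻¹ = [[-2/5, -3/5], [-1/5, -4/5]].
N⁻¹A = [[-3, 1], [-2, -1], [19, -13]].
W = (N⁻¹A)C⁻¹ = [[1, 1], [1, 2], [-5, -1]].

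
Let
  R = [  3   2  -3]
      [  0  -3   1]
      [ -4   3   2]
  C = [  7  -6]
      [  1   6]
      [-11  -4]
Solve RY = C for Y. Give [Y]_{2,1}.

R is on the left of Y, so left-multiply by R⁻¹: Y = R⁻¹C.
R has determinant 1; R⁻¹ = [[-9, -13, -7], [-4, -6, -3], [-12, -17, -9]].
Y = R⁻¹C = [[-9, -13, -7], [-4, -6, -3], [-12, -17, -9]] · [[7, -6], [1, 6], [-11, -4]] = [[1, 4], [-1, 0], [-2, 6]].

-1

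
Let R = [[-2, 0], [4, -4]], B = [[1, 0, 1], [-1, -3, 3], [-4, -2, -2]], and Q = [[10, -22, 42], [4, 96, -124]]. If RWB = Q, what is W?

W = R⁻¹QB⁻¹ (apply R⁻¹ on the left and B⁻¹ on the right).
det R = 8; the adjugate gives R⁻¹ = [[-1/2, 0], [-1/2, -1/4]].
det B = 2; the adjugate gives B⁻¹ = [[6, -1, 3/2], [-7, 1, -2], [-5, 1, -3/2]].
R⁻¹Q = [[-5, 11, -21], [-6, -13, 10]].
W = (R⁻¹Q)B⁻¹ = [[-2, -5, 2], [5, 3, 2]].

W = [[-2, -5, 2], [5, 3, 2]]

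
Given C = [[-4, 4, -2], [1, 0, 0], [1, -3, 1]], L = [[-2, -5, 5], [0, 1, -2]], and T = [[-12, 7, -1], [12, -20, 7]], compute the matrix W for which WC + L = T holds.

W = [[3, 2, 0], [-3, -3, 3]]

WC = T − L = [[-10, 12, -6], [12, -21, 9]].
Right-multiplying both sides by C⁻¹ gives W = (T − L)C⁻¹.
det C = 2; the adjugate gives C⁻¹ = [[0, 1, 0], [-1/2, -1, -1], [-3/2, -4, -2]].
W = (T − L)C⁻¹ = [[3, 2, 0], [-3, -3, 3]].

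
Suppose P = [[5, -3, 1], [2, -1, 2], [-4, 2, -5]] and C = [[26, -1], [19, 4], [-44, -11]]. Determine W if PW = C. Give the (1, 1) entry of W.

1

Since P multiplies W on the left, W = P⁻¹C.
P has determinant -1; P⁻¹ = [[-1, 13, 5], [-2, 21, 8], [0, -2, -1]].
W = P⁻¹C = [[-1, 13, 5], [-2, 21, 8], [0, -2, -1]] · [[26, -1], [19, 4], [-44, -11]] = [[1, -2], [-5, -2], [6, 3]].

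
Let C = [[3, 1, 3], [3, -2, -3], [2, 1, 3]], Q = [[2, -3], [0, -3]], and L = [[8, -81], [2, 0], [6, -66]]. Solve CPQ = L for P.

P = [[1, 4], [1, 2], [0, 3]]

Isolating P: multiply by C⁻¹ from the left and Q⁻¹ from the right, so P = C⁻¹LQ⁻¹.
det C = -3, so C⁻¹ = [[1, 0, -1], [5, -1, -6], [-7/3, 1/3, 3]].
det Q = -6; the adjugate gives Q⁻¹ = [[1/2, -1/2], [0, -1/3]].
C⁻¹L = [[2, -15], [2, -9], [0, -9]].
P = (C⁻¹L)Q⁻¹ = [[1, 4], [1, 2], [0, 3]].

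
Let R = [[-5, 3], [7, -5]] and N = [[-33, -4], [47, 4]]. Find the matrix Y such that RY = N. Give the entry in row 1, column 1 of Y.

6

Since R multiplies Y on the left, Y = R⁻¹N.
det R = 4, so R⁻¹ = [[-5/4, -3/4], [-7/4, -5/4]].
Y = R⁻¹N = [[-5/4, -3/4], [-7/4, -5/4]] · [[-33, -4], [47, 4]] = [[6, 2], [-1, 2]].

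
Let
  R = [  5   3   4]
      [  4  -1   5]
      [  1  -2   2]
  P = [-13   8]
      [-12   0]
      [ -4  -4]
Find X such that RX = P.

X = [[-4, -4], [1, 4], [1, 4]]

Since R multiplies X on the left, X = R⁻¹P.
det R = 3, so R⁻¹ = [[8/3, -14/3, 19/3], [-1, 2, -3], [-7/3, 13/3, -17/3]].
X = R⁻¹P = [[8/3, -14/3, 19/3], [-1, 2, -3], [-7/3, 13/3, -17/3]] · [[-13, 8], [-12, 0], [-4, -4]] = [[-4, -4], [1, 4], [1, 4]].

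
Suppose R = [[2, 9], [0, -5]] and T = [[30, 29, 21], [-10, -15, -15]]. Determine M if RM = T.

M = [[6, 1, -3], [2, 3, 3]]

Left-multiplying both sides by R⁻¹ gives M = R⁻¹T.
det R = -10, so R⁻¹ = [[1/2, 9/10], [0, -1/5]].
M = R⁻¹T = [[1/2, 9/10], [0, -1/5]] · [[30, 29, 21], [-10, -15, -15]] = [[6, 1, -3], [2, 3, 3]].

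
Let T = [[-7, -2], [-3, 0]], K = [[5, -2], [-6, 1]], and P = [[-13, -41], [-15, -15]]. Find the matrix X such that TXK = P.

Isolating X: multiply by T⁻¹ from the left and K⁻¹ from the right, so X = T⁻¹PK⁻¹.
det T = -6; the adjugate gives T⁻¹ = [[0, -1/3], [-1/2, 7/6]].
det K = -7; the adjugate gives K⁻¹ = [[-1/7, -2/7], [-6/7, -5/7]].
T⁻¹P = [[5, 5], [-11, 3]].
X = (T⁻¹P)K⁻¹ = [[-5, -5], [-1, 1]].

X = [[-5, -5], [-1, 1]]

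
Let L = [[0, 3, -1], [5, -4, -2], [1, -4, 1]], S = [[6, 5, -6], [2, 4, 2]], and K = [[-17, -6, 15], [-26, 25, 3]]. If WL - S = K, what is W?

W = [[1, -3, 4], [-1, -4, -4]]

WL = K + S = [[-11, -1, 9], [-24, 29, 5]].
L is on the right of W, so right-multiply by L⁻¹: W = (K + S)L⁻¹.
det L = -5, so L⁻¹ = [[12/5, -1/5, 2], [7/5, -1/5, 1], [16/5, -3/5, 3]].
W = (K + S)L⁻¹ = [[1, -3, 4], [-1, -4, -4]].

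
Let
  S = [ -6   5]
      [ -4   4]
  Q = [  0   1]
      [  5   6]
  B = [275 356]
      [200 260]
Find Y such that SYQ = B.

Y = [[-1, -5], [4, 5]]

Left-multiply by S⁻¹ and right-multiply by Q⁻¹: Y = S⁻¹BQ⁻¹.
det S = -4, so S⁻¹ = [[-1, 5/4], [-1, 3/2]].
det Q = -5, so Q⁻¹ = [[-6/5, 1/5], [1, 0]].
S⁻¹B = [[-25, -31], [25, 34]].
Y = (S⁻¹B)Q⁻¹ = [[-1, -5], [4, 5]].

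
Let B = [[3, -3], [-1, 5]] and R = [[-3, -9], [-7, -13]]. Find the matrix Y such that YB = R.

Y = [[-2, -3], [-4, -5]]

B is on the right of Y, so right-multiply by B⁻¹: Y = RB⁻¹.
det B = 12, so B⁻¹ = [[5/12, 1/4], [1/12, 1/4]].
Y = RB⁻¹ = [[-3, -9], [-7, -13]] · [[5/12, 1/4], [1/12, 1/4]] = [[-2, -3], [-4, -5]].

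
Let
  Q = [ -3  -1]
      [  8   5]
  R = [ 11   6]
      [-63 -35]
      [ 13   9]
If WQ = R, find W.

Right-multiplying both sides by Q⁻¹ gives W = RQ⁻¹.
Q has determinant -7; Q⁻¹ = [[-5/7, -1/7], [8/7, 3/7]].
W = RQ⁻¹ = [[11, 6], [-63, -35], [13, 9]] · [[-5/7, -1/7], [8/7, 3/7]] = [[-1, 1], [5, -6], [1, 2]].

W = [[-1, 1], [5, -6], [1, 2]]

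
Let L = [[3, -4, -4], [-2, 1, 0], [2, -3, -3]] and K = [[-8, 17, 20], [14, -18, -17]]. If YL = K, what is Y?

Y = [[-2, -3, -4], [2, -1, 3]]

L is on the right of Y, so right-multiply by L⁻¹: Y = KL⁻¹.
det L = -1, so L⁻¹ = [[3, 0, -4], [6, 1, -8], [-4, -1, 5]].
Y = KL⁻¹ = [[-8, 17, 20], [14, -18, -17]] · [[3, 0, -4], [6, 1, -8], [-4, -1, 5]] = [[-2, -3, -4], [2, -1, 3]].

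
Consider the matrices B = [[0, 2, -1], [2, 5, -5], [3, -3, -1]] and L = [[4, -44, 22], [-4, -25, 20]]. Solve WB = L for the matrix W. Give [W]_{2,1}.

B is on the right of W, so right-multiply by B⁻¹: W = LB⁻¹.
det B = -5, so B⁻¹ = [[4, -1, 1], [13/5, -3/5, 2/5], [21/5, -6/5, 4/5]].
W = LB⁻¹ = [[4, -44, 22], [-4, -25, 20]] · [[4, -1, 1], [13/5, -3/5, 2/5], [21/5, -6/5, 4/5]] = [[-6, -4, 4], [3, -5, 2]].

3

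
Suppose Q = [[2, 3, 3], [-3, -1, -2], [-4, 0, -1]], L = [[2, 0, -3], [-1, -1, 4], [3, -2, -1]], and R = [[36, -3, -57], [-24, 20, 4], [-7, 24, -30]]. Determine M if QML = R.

Isolating M: multiply by Q⁻¹ from the left and L⁻¹ from the right, so M = Q⁻¹RL⁻¹.
det Q = 5; the adjugate gives Q⁻¹ = [[1/5, 3/5, -3/5], [1, 2, -1], [-4/5, -12/5, 7/5]].
det L = 3; the adjugate gives L⁻¹ = [[3, 2, -1], [11/3, 7/3, -5/3], [5/3, 4/3, -2/3]].
Q⁻¹R = [[-3, -3, 9], [-5, 13, -19], [19, -12, -6]].
M = (Q⁻¹R)L⁻¹ = [[-5, -1, 2], [1, -5, -4], [3, 2, 5]].

M = [[-5, -1, 2], [1, -5, -4], [3, 2, 5]]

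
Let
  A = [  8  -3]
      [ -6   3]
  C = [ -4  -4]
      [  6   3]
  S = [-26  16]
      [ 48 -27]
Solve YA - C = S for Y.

YA = S + C = [[-30, 12], [54, -24]].
Since A sits to the right of Y, Y = (S + C)A⁻¹.
det A = 6, so A⁻¹ = [[1/2, 1/2], [1, 4/3]].
Y = (S + C)A⁻¹ = [[-3, 1], [3, -5]].

Y = [[-3, 1], [3, -5]]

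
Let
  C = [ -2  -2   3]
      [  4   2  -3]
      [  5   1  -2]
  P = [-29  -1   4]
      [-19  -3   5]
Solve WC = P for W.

C is on the right of W, so right-multiply by C⁻¹: W = PC⁻¹.
det C = -2; the adjugate gives C⁻¹ = [[1/2, 1/2, 0], [7/2, 11/2, -3], [3, 4, -2]].
W = PC⁻¹ = [[-29, -1, 4], [-19, -3, 5]] · [[1/2, 1/2, 0], [7/2, 11/2, -3], [3, 4, -2]] = [[-6, -4, -5], [-5, -6, -1]].

W = [[-6, -4, -5], [-5, -6, -1]]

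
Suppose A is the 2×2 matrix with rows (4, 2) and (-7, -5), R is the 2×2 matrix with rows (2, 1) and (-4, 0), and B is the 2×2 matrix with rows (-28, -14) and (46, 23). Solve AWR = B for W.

Left-multiply by A⁻¹ and right-multiply by R⁻¹: W = A⁻¹BR⁻¹.
det A = -6, so A⁻¹ = [[5/6, 1/3], [-7/6, -2/3]].
det R = 4, so R⁻¹ = [[0, -1/4], [1, 1/2]].
A⁻¹B = [[-8, -4], [2, 1]].
W = (A⁻¹B)R⁻¹ = [[-4, 0], [1, 0]].

W = [[-4, 0], [1, 0]]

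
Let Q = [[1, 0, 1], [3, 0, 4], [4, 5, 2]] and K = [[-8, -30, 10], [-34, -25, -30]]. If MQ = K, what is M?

M = [[-2, 6, -6], [4, -6, -5]]

Q is on the right of M, so right-multiply by Q⁻¹: M = KQ⁻¹.
Q has determinant -5; Q⁻¹ = [[4, -1, 0], [-2, 2/5, 1/5], [-3, 1, 0]].
M = KQ⁻¹ = [[-8, -30, 10], [-34, -25, -30]] · [[4, -1, 0], [-2, 2/5, 1/5], [-3, 1, 0]] = [[-2, 6, -6], [4, -6, -5]].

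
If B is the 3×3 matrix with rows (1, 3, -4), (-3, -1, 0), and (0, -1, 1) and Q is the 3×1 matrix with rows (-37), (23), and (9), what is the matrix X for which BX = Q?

X = [[-6], [-5], [4]]

Left-multiplying both sides by B⁻¹ gives X = B⁻¹Q.
det B = -4, so B⁻¹ = [[1/4, -1/4, 1], [-3/4, -1/4, -3], [-3/4, -1/4, -2]].
X = B⁻¹Q = [[1/4, -1/4, 1], [-3/4, -1/4, -3], [-3/4, -1/4, -2]] · [[-37], [23], [9]] = [[-6], [-5], [4]].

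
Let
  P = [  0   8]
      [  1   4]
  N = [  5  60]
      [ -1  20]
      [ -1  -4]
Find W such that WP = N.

W = [[5, 5], [3, -1], [0, -1]]

Since P sits to the right of W, W = NP⁻¹.
det P = -8, so P⁻¹ = [[-1/2, 1], [1/8, 0]].
W = NP⁻¹ = [[5, 60], [-1, 20], [-1, -4]] · [[-1/2, 1], [1/8, 0]] = [[5, 5], [3, -1], [0, -1]].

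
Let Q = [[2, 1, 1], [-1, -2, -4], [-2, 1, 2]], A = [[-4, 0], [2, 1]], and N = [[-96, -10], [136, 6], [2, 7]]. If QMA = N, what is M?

M = Q⁻¹NA⁻¹ (apply Q⁻¹ on the left and A⁻¹ on the right).
det Q = 5, so Q⁻¹ = [[0, -1/5, -2/5], [2, 6/5, 7/5], [-1, -4/5, -3/5]].
A has determinant -4; A⁻¹ = [[-1/4, 0], [1/2, 1]].
Q⁻¹N = [[-28, -4], [-26, -3], [-14, 1]].
M = (Q⁻¹N)A⁻¹ = [[5, -4], [5, -3], [4, 1]].

M = [[5, -4], [5, -3], [4, 1]]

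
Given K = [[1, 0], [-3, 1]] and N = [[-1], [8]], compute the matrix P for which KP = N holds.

P = [[-1], [5]]

Since K multiplies P on the left, P = K⁻¹N.
K has determinant 1; K⁻¹ = [[1, 0], [3, 1]].
P = K⁻¹N = [[1, 0], [3, 1]] · [[-1], [8]] = [[-1], [5]].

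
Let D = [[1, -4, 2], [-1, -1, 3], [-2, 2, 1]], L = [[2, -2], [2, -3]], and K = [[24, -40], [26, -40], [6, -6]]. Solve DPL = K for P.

Left-multiply by D⁻¹ and right-multiply by L⁻¹: P = D⁻¹KL⁻¹.
det D = 5; the adjugate gives D⁻¹ = [[-7/5, 8/5, -2], [-1, 1, -1], [-4/5, 6/5, -1]].
det L = -2; the adjugate gives L⁻¹ = [[3/2, -1], [1, -1]].
D⁻¹K = [[-4, 4], [-4, 6], [6, -10]].
P = (D⁻¹K)L⁻¹ = [[-2, 0], [0, -2], [-1, 4]].

P = [[-2, 0], [0, -2], [-1, 4]]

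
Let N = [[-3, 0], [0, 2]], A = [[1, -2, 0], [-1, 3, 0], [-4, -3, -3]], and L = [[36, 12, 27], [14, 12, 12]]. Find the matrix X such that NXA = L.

X = N⁻¹LA⁻¹ (apply N⁻¹ on the left and A⁻¹ on the right).
det N = -6; the adjugate gives N⁻¹ = [[-1/3, 0], [0, 1/2]].
A has determinant -3; A⁻¹ = [[3, 2, 0], [1, 1, 0], [-5, -11/3, -1/3]].
N⁻¹L = [[-12, -4, -9], [7, 6, 6]].
X = (N⁻¹L)A⁻¹ = [[5, 5, 3], [-3, -2, -2]].

X = [[5, 5, 3], [-3, -2, -2]]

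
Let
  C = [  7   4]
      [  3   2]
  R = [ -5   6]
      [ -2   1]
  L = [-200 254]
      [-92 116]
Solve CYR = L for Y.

Y = [[4, -2], [4, 1]]

Y = C⁻¹LR⁻¹ (apply C⁻¹ on the left and R⁻¹ on the right).
det C = 2, so C⁻¹ = [[1, -2], [-3/2, 7/2]].
det R = 7; the adjugate gives R⁻¹ = [[1/7, -6/7], [2/7, -5/7]].
C⁻¹L = [[-16, 22], [-22, 25]].
Y = (C⁻¹L)R⁻¹ = [[4, -2], [4, 1]].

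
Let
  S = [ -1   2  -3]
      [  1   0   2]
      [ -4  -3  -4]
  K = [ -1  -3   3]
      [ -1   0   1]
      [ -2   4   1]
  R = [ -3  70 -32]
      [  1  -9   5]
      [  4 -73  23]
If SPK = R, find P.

Isolating P: multiply by S⁻¹ from the left and K⁻¹ from the right, so P = S⁻¹RK⁻¹.
det S = -5, so S⁻¹ = [[-6/5, -17/5, -4/5], [4/5, 8/5, 1/5], [3/5, 11/5, 2/5]].
det K = -5; the adjugate gives K⁻¹ = [[4/5, -3, 3/5], [1/5, -1, 2/5], [4/5, -2, 3/5]].
S⁻¹R = [[-3, 5, 3], [0, 27, -13], [2, -7, 1]].
P = (S⁻¹R)K⁻¹ = [[1, -2, 2], [-5, -1, 3], [1, -1, -1]].

P = [[1, -2, 2], [-5, -1, 3], [1, -1, -1]]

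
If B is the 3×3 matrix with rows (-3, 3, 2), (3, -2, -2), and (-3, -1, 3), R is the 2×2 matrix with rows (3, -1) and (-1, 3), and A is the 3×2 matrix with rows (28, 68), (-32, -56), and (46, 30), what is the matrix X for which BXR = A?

X = [[-5, -3], [0, 4], [2, 4]]

X = B⁻¹AR⁻¹ (apply B⁻¹ on the left and R⁻¹ on the right).
det B = -3, so B⁻¹ = [[8/3, 11/3, 2/3], [1, 1, 0], [3, 4, 1]].
R has determinant 8; R⁻¹ = [[3/8, 1/8], [1/8, 3/8]].
B⁻¹A = [[-12, -4], [-4, 12], [2, 10]].
X = (B⁻¹A)R⁻¹ = [[-5, -3], [0, 4], [2, 4]].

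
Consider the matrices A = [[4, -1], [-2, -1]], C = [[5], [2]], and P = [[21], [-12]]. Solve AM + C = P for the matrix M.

AM = P − C = [[16], [-14]].
Since A multiplies M on the left, M = A⁻¹(P − C).
A has determinant -6; A⁻¹ = [[1/6, -1/6], [-1/3, -2/3]].
M = A⁻¹(P − C) = [[5], [4]].

M = [[5], [4]]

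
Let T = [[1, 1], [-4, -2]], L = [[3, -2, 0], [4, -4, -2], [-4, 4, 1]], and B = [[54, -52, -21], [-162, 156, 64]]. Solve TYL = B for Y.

Y = [[1, 5, -1], [1, 4, -2]]

Isolating Y: multiply by T⁻¹ from the left and L⁻¹ from the right, so Y = T⁻¹BL⁻¹.
det T = 2, so T⁻¹ = [[-1, -1/2], [2, 1/2]].
det L = 4, so L⁻¹ = [[1, 1/2, 1], [1, 3/4, 3/2], [0, -1, -1]].
T⁻¹B = [[27, -26, -11], [27, -26, -10]].
Y = (T⁻¹B)L⁻¹ = [[1, 5, -1], [1, 4, -2]].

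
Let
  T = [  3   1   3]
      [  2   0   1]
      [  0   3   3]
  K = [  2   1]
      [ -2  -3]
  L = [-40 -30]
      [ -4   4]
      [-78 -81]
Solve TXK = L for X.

X = [[-1, -4], [-3, 2], [-3, 5]]

X = T⁻¹LK⁻¹ (apply T⁻¹ on the left and K⁻¹ on the right).
T has determinant 3; T⁻¹ = [[-1, 2, 1/3], [-2, 3, 1], [2, -3, -2/3]].
K has determinant -4; K⁻¹ = [[3/4, 1/4], [-1/2, -1/2]].
T⁻¹L = [[6, 11], [-10, -9], [-16, -18]].
X = (T⁻¹L)K⁻¹ = [[-1, -4], [-3, 2], [-3, 5]].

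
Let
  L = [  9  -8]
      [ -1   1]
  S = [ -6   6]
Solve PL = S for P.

L is on the right of P, so right-multiply by L⁻¹: P = SL⁻¹.
L has determinant 1; L⁻¹ = [[1, 8], [1, 9]].
P = SL⁻¹ = [[-6, 6]] · [[1, 8], [1, 9]] = [[0, 6]].

P = [[0, 6]]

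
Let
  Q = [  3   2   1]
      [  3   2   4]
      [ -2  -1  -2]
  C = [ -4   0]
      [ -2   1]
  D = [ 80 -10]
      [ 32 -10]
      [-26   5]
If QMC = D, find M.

Left-multiply by Q⁻¹ and right-multiply by C⁻¹: M = Q⁻¹DC⁻¹.
Q has determinant -3; Q⁻¹ = [[0, -1, -2], [2/3, 4/3, 3], [-1/3, 1/3, 0]].
det C = -4; the adjugate gives C⁻¹ = [[-1/4, 0], [-1/2, 1]].
Q⁻¹D = [[20, 0], [18, -5], [-16, 0]].
M = (Q⁻¹D)C⁻¹ = [[-5, 0], [-2, -5], [4, 0]].

M = [[-5, 0], [-2, -5], [4, 0]]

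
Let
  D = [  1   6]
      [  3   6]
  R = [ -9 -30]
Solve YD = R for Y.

Y = [[-3, -2]]

Right-multiplying both sides by D⁻¹ gives Y = RD⁻¹.
det D = -12, so D⁻¹ = [[-1/2, 1/2], [1/4, -1/12]].
Y = RD⁻¹ = [[-9, -30]] · [[-1/2, 1/2], [1/4, -1/12]] = [[-3, -2]].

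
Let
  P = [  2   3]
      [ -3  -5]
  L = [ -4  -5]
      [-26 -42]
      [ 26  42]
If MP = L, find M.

Right-multiplying both sides by P⁻¹ gives M = LP⁻¹.
P has determinant -1; P⁻¹ = [[5, 3], [-3, -2]].
M = LP⁻¹ = [[-4, -5], [-26, -42], [26, 42]] · [[5, 3], [-3, -2]] = [[-5, -2], [-4, 6], [4, -6]].

M = [[-5, -2], [-4, 6], [4, -6]]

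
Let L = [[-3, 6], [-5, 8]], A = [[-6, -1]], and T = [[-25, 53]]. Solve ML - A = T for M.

M = [[2, 5]]

ML = T + A = [[-31, 52]].
Right-multiplying both sides by L⁻¹ gives M = (T + A)L⁻¹.
L has determinant 6; L⁻¹ = [[4/3, -1], [5/6, -1/2]].
M = (T + A)L⁻¹ = [[2, 5]].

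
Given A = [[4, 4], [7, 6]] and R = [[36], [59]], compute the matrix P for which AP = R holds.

Left-multiplying both sides by A⁻¹ gives P = A⁻¹R.
det A = -4; the adjugate gives A⁻¹ = [[-3/2, 1], [7/4, -1]].
P = A⁻¹R = [[-3/2, 1], [7/4, -1]] · [[36], [59]] = [[5], [4]].

P = [[5], [4]]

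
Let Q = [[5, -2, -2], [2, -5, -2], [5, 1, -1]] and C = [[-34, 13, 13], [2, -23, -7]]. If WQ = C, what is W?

Q is on the right of W, so right-multiply by Q⁻¹: W = CQ⁻¹.
Q has determinant -3; Q⁻¹ = [[-7/3, 4/3, 2], [8/3, -5/3, -2], [-9, 5, 7]].
W = CQ⁻¹ = [[-34, 13, 13], [2, -23, -7]] · [[-7/3, 4/3, 2], [8/3, -5/3, -2], [-9, 5, 7]] = [[-3, -2, -3], [-3, 6, 1]].

W = [[-3, -2, -3], [-3, 6, 1]]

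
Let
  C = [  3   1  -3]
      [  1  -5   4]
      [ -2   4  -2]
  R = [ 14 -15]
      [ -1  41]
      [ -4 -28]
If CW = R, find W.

W = [[5, 2], [2, -3], [1, 6]]

C is on the left of W, so left-multiply by C⁻¹: W = C⁻¹R.
det C = -6, so C⁻¹ = [[1, 5/3, 11/6], [1, 2, 5/2], [1, 7/3, 8/3]].
W = C⁻¹R = [[1, 5/3, 11/6], [1, 2, 5/2], [1, 7/3, 8/3]] · [[14, -15], [-1, 41], [-4, -28]] = [[5, 2], [2, -3], [1, 6]].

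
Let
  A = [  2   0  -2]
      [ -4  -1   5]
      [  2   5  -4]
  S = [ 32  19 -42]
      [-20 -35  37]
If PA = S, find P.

P = [[5, -4, 3], [6, 5, -6]]

Since A sits to the right of P, P = SA⁻¹.
det A = -6; the adjugate gives A⁻¹ = [[7/2, 5/3, 1/3], [1, 2/3, 1/3], [3, 5/3, 1/3]].
P = SA⁻¹ = [[32, 19, -42], [-20, -35, 37]] · [[7/2, 5/3, 1/3], [1, 2/3, 1/3], [3, 5/3, 1/3]] = [[5, -4, 3], [6, 5, -6]].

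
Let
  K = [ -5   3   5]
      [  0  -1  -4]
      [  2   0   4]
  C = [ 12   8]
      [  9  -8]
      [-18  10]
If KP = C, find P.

Left-multiplying both sides by K⁻¹ gives P = K⁻¹C.
det K = 6, so K⁻¹ = [[-2/3, -2, -7/6], [-4/3, -5, -10/3], [1/3, 1, 5/6]].
P = K⁻¹C = [[-2/3, -2, -7/6], [-4/3, -5, -10/3], [1/3, 1, 5/6]] · [[12, 8], [9, -8], [-18, 10]] = [[-5, -1], [-1, -4], [-2, 3]].

P = [[-5, -1], [-1, -4], [-2, 3]]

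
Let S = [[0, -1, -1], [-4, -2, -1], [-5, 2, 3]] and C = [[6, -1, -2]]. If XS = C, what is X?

X = [[-5, 1, -2]]

S is on the right of X, so right-multiply by S⁻¹: X = CS⁻¹.
det S = 1, so S⁻¹ = [[-4, 1, -1], [17, -5, 4], [-18, 5, -4]].
X = CS⁻¹ = [[6, -1, -2]] · [[-4, 1, -1], [17, -5, 4], [-18, 5, -4]] = [[-5, 1, -2]].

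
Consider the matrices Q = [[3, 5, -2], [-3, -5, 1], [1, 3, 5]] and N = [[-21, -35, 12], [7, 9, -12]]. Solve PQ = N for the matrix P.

Q is on the right of P, so right-multiply by Q⁻¹: P = NQ⁻¹.
det Q = 4, so Q⁻¹ = [[-7, -31/4, -5/4], [4, 17/4, 3/4], [-1, -1, 0]].
P = NQ⁻¹ = [[-21, -35, 12], [7, 9, -12]] · [[-7, -31/4, -5/4], [4, 17/4, 3/4], [-1, -1, 0]] = [[-5, 2, 0], [-1, -4, -2]].

P = [[-5, 2, 0], [-1, -4, -2]]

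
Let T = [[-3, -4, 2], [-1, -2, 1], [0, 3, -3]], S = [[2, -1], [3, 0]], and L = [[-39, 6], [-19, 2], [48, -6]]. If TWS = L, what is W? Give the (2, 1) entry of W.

Left-multiply by T⁻¹ and right-multiply by S⁻¹: W = T⁻¹LS⁻¹.
det T = -3, so T⁻¹ = [[-1, 2, 0], [1, -3, -1/3], [1, -3, -2/3]].
S has determinant 3; S⁻¹ = [[0, 1/3], [-1, 2/3]].
T⁻¹L = [[1, -2], [2, 2], [-14, 4]].
W = (T⁻¹L)S⁻¹ = [[2, -1], [-2, 2], [-4, -2]].

-2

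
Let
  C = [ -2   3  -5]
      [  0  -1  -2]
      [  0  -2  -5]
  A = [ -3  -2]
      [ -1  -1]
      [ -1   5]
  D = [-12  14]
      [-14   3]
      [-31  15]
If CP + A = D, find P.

P = [[2, -3], [5, 0], [4, -2]]

CP = D − A = [[-9, 16], [-13, 4], [-30, 10]].
Left-multiplying both sides by C⁻¹ gives P = C⁻¹(D − A).
det C = -2; the adjugate gives C⁻¹ = [[-1/2, -25/2, 11/2], [0, -5, 2], [0, 2, -1]].
P = C⁻¹(D − A) = [[2, -3], [5, 0], [4, -2]].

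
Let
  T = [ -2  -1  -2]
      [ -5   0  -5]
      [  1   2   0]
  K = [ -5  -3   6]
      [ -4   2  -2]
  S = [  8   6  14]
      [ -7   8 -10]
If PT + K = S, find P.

PT = S − K = [[13, 9, 8], [-3, 6, -8]].
Right-multiplying both sides by T⁻¹ gives P = (S − K)T⁻¹.
det T = 5; the adjugate gives T⁻¹ = [[2, -4/5, 1], [-1, 2/5, 0], [-2, 3/5, -1]].
P = (S − K)T⁻¹ = [[1, -2, 5], [4, 0, 5]].

P = [[1, -2, 5], [4, 0, 5]]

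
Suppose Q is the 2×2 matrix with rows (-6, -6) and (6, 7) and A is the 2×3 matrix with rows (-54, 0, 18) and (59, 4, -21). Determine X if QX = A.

X = [[4, -4, 0], [5, 4, -3]]

Q is on the left of X, so left-multiply by Q⁻¹: X = Q⁻¹A.
det Q = -6, so Q⁻¹ = [[-7/6, -1], [1, 1]].
X = Q⁻¹A = [[-7/6, -1], [1, 1]] · [[-54, 0, 18], [59, 4, -21]] = [[4, -4, 0], [5, 4, -3]].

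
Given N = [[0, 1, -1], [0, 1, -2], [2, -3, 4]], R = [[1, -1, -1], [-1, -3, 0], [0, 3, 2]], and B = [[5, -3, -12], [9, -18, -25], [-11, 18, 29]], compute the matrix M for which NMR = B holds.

M = [[0, -4, -5], [-3, -4, -1], [-3, 1, 5]]

Isolating M: multiply by N⁻¹ from the left and R⁻¹ from the right, so M = N⁻¹BR⁻¹.
N has determinant -2; N⁻¹ = [[1, 1/2, 1/2], [2, -1, 0], [1, -1, 0]].
det R = -5; the adjugate gives R⁻¹ = [[6/5, 1/5, 3/5], [-2/5, -2/5, -1/5], [3/5, 3/5, 4/5]].
N⁻¹B = [[4, -3, -10], [1, 12, 1], [-4, 15, 13]].
M = (N⁻¹B)R⁻¹ = [[0, -4, -5], [-3, -4, -1], [-3, 1, 5]].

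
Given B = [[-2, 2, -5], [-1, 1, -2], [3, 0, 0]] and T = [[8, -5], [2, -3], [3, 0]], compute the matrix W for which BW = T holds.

Left-multiplying both sides by B⁻¹ gives W = B⁻¹T.
det B = 3; the adjugate gives B⁻¹ = [[0, 0, 1/3], [-2, 5, 1/3], [-1, 2, 0]].
W = B⁻¹T = [[0, 0, 1/3], [-2, 5, 1/3], [-1, 2, 0]] · [[8, -5], [2, -3], [3, 0]] = [[1, 0], [-5, -5], [-4, -1]].

W = [[1, 0], [-5, -5], [-4, -1]]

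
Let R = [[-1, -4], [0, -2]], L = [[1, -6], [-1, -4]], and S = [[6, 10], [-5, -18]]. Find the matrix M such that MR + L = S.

M = [[-5, 2], [4, -1]]

MR = S − L = [[5, 16], [-4, -14]].
Since R sits to the right of M, M = (S − L)R⁻¹.
R has determinant 2; R⁻¹ = [[-1, 2], [0, -1/2]].
M = (S − L)R⁻¹ = [[-5, 2], [4, -1]].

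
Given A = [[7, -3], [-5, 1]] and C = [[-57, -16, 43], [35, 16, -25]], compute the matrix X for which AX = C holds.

X = [[-6, -4, 4], [5, -4, -5]]

A is on the left of X, so left-multiply by A⁻¹: X = A⁻¹C.
det A = -8; the adjugate gives A⁻¹ = [[-1/8, -3/8], [-5/8, -7/8]].
X = A⁻¹C = [[-1/8, -3/8], [-5/8, -7/8]] · [[-57, -16, 43], [35, 16, -25]] = [[-6, -4, 4], [5, -4, -5]].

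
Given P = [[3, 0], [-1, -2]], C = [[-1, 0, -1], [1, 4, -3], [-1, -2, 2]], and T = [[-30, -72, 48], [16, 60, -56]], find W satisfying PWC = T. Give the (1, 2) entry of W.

Left-multiply by P⁻¹ and right-multiply by C⁻¹: W = P⁻¹TC⁻¹.
det P = -6; the adjugate gives P⁻¹ = [[1/3, 0], [-1/6, -1/2]].
det C = -4; the adjugate gives C⁻¹ = [[-1/2, -1/2, -1], [-1/4, 3/4, 1], [-1/2, 1/2, 1]].
P⁻¹T = [[-10, -24, 16], [-3, -18, 20]].
W = (P⁻¹T)C⁻¹ = [[3, -5, 2], [-4, -2, 5]].

-5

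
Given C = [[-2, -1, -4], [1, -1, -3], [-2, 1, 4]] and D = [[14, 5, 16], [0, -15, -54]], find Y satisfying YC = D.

Since C sits to the right of Y, Y = DC⁻¹.
det C = 4; the adjugate gives C⁻¹ = [[-1/4, 0, -1/4], [1/2, -4, -5/2], [-1/4, 1, 3/4]].
Y = DC⁻¹ = [[14, 5, 16], [0, -15, -54]] · [[-1/4, 0, -1/4], [1/2, -4, -5/2], [-1/4, 1, 3/4]] = [[-5, -4, -4], [6, 6, -3]].

Y = [[-5, -4, -4], [6, 6, -3]]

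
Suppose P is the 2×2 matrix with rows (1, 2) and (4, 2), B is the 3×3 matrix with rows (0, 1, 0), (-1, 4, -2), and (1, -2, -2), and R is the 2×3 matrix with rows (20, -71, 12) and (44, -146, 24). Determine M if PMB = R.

M = [[1, -5, 3], [-3, -4, 2]]

Isolating M: multiply by P⁻¹ from the left and B⁻¹ from the right, so M = P⁻¹RB⁻¹.
det P = -6, so P⁻¹ = [[-1/3, 1/3], [2/3, -1/6]].
B has determinant -4; B⁻¹ = [[3, -1/2, 1/2], [1, 0, 0], [1/2, -1/4, -1/4]].
P⁻¹R = [[8, -25, 4], [6, -23, 4]].
M = (P⁻¹R)B⁻¹ = [[1, -5, 3], [-3, -4, 2]].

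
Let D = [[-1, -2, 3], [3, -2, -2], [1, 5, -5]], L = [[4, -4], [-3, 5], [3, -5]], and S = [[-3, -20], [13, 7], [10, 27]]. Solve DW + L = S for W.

W = [[2, 2], [-2, 4], [-3, -2]]

DW = S − L = [[-7, -16], [16, 2], [7, 32]].
Left-multiplying both sides by D⁻¹ gives W = D⁻¹(S − L).
det D = 5; the adjugate gives D⁻¹ = [[4, 1, 2], [13/5, 2/5, 7/5], [17/5, 3/5, 8/5]].
W = D⁻¹(S − L) = [[2, 2], [-2, 4], [-3, -2]].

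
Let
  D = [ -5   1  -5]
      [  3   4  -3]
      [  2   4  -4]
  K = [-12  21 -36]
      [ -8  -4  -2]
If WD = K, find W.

Right-multiplying both sides by D⁻¹ gives W = KD⁻¹.
D has determinant 6; D⁻¹ = [[-2/3, -8/3, 17/6], [1, 5, -5], [2/3, 11/3, -23/6]].
W = KD⁻¹ = [[-12, 21, -36], [-8, -4, -2]] · [[-2/3, -8/3, 17/6], [1, 5, -5], [2/3, 11/3, -23/6]] = [[5, 5, -1], [0, -6, 5]].

W = [[5, 5, -1], [0, -6, 5]]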